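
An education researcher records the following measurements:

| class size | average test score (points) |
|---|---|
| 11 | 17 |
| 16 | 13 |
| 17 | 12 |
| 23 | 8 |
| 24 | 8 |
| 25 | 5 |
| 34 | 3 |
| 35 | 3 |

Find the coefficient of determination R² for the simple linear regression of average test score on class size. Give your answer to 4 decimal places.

n = 8, Σx = 185, Σy = 69, Σxy = 1307, Σx² = 4777, Σy² = 773
Sxx = Σx² − (Σx)²/n = 4777 − 4278.125 = 498.875
Sxy = Σxy − (Σx)(Σy)/n = 1307 − 1595.625 = -288.625
Syy = Σy² − (Σy)²/n = 773 − 595.125 = 177.875
R² = Sxy²/(Sxx·Syy) = (-288.625)²/(498.875·177.875) = 0.938774

0.9388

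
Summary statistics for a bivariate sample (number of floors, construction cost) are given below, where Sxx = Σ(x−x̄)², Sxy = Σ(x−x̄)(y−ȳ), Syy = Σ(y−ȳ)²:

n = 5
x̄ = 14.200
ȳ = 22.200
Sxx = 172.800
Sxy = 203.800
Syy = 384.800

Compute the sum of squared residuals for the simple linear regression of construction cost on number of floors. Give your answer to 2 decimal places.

b = Sxy/Sxx = 203.8/172.8 = 1.179398
SSE = Syy − b·Sxy = 384.8 − 1.179398·203.8 = 144.438657

144.44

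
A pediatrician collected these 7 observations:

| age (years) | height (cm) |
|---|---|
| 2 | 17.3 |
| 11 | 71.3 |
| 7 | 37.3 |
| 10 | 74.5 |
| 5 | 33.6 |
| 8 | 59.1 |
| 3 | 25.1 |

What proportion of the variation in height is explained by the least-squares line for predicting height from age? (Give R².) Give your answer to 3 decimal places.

0.934

n = 7, Σx = 46, Σy = 318.2, Σxy = 2541.1, Σx² = 372, Σy² = 17576.3
Sxx = Σx² − (Σx)²/n = 372 − 302.285714 = 69.714286
Sxy = Σxy − (Σx)(Σy)/n = 2541.1 − 2091.028571 = 450.071429
Syy = Σy² − (Σy)²/n = 17576.3 − 14464.462857 = 3111.837143
R² = Sxy²/(Sxx·Syy) = (450.071429)²/(69.714286·3111.837143) = 0.933736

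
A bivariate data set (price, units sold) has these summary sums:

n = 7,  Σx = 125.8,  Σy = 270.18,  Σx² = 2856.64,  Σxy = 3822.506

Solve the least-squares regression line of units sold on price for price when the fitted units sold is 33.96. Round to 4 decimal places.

Sxx = Σx² − (Σx)²/n = 2856.64 − 2260.805714 = 595.834286
Sxy = Σxy − (Σx)(Σy)/n = 3822.506 − 4855.520571 = -1033.014571
b = Sxy/Sxx = -1033.014571/595.834286 = -1.733728
a = ȳ − b·x̄ = 38.597143 − (-1.733728)·17.971429 = 69.754711
Set a + b·x = 33.96: x = (33.96 − 69.754711) / (-1.733728) = 20.646094

20.6461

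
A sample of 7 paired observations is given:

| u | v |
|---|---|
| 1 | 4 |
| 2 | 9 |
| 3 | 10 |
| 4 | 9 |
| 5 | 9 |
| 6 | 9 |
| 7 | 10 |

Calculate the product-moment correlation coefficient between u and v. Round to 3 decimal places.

0.634

n = 7, Σx = 28, Σy = 60, Σxy = 257, Σx² = 140, Σy² = 540
Sxx = Σx² − (Σx)²/n = 140 − 112 = 28
Sxy = Σxy − (Σx)(Σy)/n = 257 − 240 = 17
Syy = Σy² − (Σy)²/n = 540 − 514.285714 = 25.714286
r = Sxy/√(Sxx·Syy) = 17/√(720) = 17/26.832816 = 0.633553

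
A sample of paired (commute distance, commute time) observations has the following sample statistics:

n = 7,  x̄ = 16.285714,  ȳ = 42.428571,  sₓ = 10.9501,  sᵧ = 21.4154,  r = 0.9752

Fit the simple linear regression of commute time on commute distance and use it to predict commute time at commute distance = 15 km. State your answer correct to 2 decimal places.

39.98

b = r · sᵧ/sₓ = 0.9752 · 21.4154/10.9501 = 1.907224
a = ȳ − b·x̄ = 42.428571 − 1.907224·16.285714 = 11.368060
ŷ(15) = a + b·15 = 11.368060 + 1.907224·15 = 39.976426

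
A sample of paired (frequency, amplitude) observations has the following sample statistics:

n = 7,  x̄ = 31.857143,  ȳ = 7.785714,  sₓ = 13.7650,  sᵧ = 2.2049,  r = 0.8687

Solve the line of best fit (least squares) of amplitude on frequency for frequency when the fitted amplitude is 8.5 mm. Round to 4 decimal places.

b = r · sᵧ/sₓ = 0.8687 · 2.2049/13.765 = 0.139150
a = ȳ − b·x̄ = 7.785714 − 0.139150·31.857143 = 3.352800
Set a + b·x = 8.5: x = (8.5 − 3.352800) / 0.139150 = 36.990360

36.9904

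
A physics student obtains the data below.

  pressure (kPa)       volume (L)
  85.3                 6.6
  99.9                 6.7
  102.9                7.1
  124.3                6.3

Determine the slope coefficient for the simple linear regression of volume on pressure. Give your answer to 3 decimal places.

-0.009

n = 4, Σx = 412.4, Σy = 26.7, Σxy = 2745.99, Σx² = 43295
Sxx = Σx² − (Σx)²/n = 43295 − 42518.44 = 776.56
Sxy = Σxy − (Σx)(Σy)/n = 2745.99 − 2752.77 = -6.78
b = Sxy/Sxx = -6.78/776.56 = -0.008731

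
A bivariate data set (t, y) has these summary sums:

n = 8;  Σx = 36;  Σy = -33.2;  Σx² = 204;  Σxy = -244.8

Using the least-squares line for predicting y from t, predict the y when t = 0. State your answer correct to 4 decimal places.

6.0714

Sxx = Σx² − (Σx)²/n = 204 − 162 = 42
Sxy = Σxy − (Σx)(Σy)/n = -244.8 − (-149.4) = -95.4
b = Sxy/Sxx = -95.4/42 = -2.271429
a = ȳ − b·x̄ = -4.15 − (-2.271429)·4.5 = 6.071429
ŷ(0) = a + b·0 = 6.071429 + (-2.271429)·0 = 6.071429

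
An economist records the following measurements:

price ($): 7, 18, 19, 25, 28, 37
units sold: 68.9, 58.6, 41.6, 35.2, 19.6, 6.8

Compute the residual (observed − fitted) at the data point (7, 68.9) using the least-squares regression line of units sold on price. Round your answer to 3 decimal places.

-3.338

n = 6, Σx = 134, Σy = 230.7, Σxy = 4007.9, Σx² = 3512
Sxx = Σx² − (Σx)²/n = 3512 − 2992.666667 = 519.333333
Sxy = Σxy − (Σx)(Σy)/n = 4007.9 − 5152.3 = -1144.4
b = Sxy/Sxx = -1144.4/519.333333 = -2.203594
a = ȳ − b·x̄ = 38.45 − (-2.203594)·22.333333 = 87.663607
ŷ(7) = 87.663607 + (-2.203594)·7 = 72.238447
residual = y − ŷ = 68.9 − 72.238447 = -3.338447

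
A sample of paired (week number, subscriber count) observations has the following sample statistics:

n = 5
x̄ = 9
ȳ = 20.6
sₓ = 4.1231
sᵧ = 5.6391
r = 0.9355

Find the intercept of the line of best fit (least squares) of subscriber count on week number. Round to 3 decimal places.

b = r · sᵧ/sₓ = 0.9355 · 5.6391/4.1231 = 1.279469
a = ȳ − b·x̄ = 20.6 − 1.279469·9 = 9.084780

9.085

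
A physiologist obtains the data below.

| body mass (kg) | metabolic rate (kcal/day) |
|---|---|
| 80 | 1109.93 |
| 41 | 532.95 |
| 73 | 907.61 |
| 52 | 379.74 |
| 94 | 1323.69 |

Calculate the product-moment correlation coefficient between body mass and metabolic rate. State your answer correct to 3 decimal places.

0.947

n = 5, Σx = 340, Σy = 4253.92, Σxy = 321074.22, Σx² = 24950, Σy² = 4236093.9032
Sxx = Σx² − (Σx)²/n = 24950 − 23120 = 1830
Sxy = Σxy − (Σx)(Σy)/n = 321074.22 − 289266.56 = 31807.66
Syy = Σy² − (Σy)²/n = 4236093.9032 − 3619167.07328 = 616926.82992
r = Sxy/√(Sxx·Syy) = 31807.66/√(1128976098.7536) = 31807.66/33600.239564 = 0.946650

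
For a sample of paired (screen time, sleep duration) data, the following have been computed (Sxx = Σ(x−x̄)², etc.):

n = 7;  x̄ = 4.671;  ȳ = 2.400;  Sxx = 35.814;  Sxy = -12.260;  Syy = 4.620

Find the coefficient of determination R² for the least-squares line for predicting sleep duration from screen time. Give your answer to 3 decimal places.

R² = Sxy²/(Sxx·Syy) = (-12.26)²/(35.814·4.62) = 0.908419

0.908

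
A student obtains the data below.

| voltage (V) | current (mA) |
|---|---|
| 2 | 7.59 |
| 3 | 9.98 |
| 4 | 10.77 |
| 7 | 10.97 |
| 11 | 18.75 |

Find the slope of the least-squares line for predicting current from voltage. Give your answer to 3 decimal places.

1.085

n = 5, Σx = 27, Σy = 58.06, Σxy = 371.24, Σx² = 199
Sxx = Σx² − (Σx)²/n = 199 − 145.8 = 53.2
Sxy = Σxy − (Σx)(Σy)/n = 371.24 − 313.524 = 57.716
b = Sxy/Sxx = 57.716/53.2 = 1.084887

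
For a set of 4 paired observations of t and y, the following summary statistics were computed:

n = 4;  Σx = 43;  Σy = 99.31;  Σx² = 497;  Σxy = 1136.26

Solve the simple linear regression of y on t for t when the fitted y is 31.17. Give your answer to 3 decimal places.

Sxx = Σx² − (Σx)²/n = 497 − 462.25 = 34.75
Sxy = Σxy − (Σx)(Σy)/n = 1136.26 − 1067.5825 = 68.6775
b = Sxy/Sxx = 68.6775/34.75 = 1.976331
a = ȳ − b·x̄ = 24.8275 − 1.976331·10.75 = 3.581942
Set a + b·x = 31.17: x = (31.17 − 3.581942) / 1.976331 = 13.959230

13.959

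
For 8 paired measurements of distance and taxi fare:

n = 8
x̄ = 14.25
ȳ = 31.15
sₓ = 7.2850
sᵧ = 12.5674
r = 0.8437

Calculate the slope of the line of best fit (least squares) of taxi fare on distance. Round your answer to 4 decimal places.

1.4555

b = r · sᵧ/sₓ = 0.8437 · 12.5674/7.285 = 1.455472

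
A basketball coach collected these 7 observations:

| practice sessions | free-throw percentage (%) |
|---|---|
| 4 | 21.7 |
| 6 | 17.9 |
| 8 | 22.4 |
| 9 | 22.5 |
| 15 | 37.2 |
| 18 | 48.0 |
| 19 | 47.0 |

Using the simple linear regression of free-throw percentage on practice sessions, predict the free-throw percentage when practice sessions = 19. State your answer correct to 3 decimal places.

n = 7, Σx = 79, Σy = 216.7, Σxy = 2890.9, Σx² = 1107
Sxx = Σx² − (Σx)²/n = 1107 − 891.571429 = 215.428571
Sxy = Σxy − (Σx)(Σy)/n = 2890.9 − 2445.614286 = 445.285714
b = Sxy/Sxx = 445.285714/215.428571 = 2.066976
a = ȳ − b·x̄ = 30.957143 − 2.066976·11.285714 = 7.629841
ŷ(19) = a + b·19 = 7.629841 + 2.066976·19 = 46.902387

46.902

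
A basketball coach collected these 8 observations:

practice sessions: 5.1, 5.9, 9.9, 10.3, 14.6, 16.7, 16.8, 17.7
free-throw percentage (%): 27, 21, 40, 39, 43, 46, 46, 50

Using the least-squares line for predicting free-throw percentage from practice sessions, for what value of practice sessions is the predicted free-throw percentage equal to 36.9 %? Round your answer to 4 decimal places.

11.0030

n = 8, Σx = 97, Σy = 312, Σxy = 4113.1, Σx² = 1352.5
Sxx = Σx² − (Σx)²/n = 1352.5 − 1176.125 = 176.375
Sxy = Σxy − (Σx)(Σy)/n = 4113.1 − 3783 = 330.1
b = Sxy/Sxx = 330.1/176.375 = 1.871580
a = ȳ − b·x̄ = 39 − 1.871580·12.125 = 16.307087
Set a + b·x = 36.9: x = (36.9 − 16.307087) / 1.871580 = 11.002954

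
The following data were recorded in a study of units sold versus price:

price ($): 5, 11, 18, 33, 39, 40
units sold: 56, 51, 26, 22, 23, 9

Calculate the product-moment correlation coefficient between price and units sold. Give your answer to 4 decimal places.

-0.9147

n = 6, Σx = 146, Σy = 187, Σxy = 3292, Σx² = 4680, Σy² = 7507
Sxx = Σx² − (Σx)²/n = 4680 − 3552.666667 = 1127.333333
Sxy = Σxy − (Σx)(Σy)/n = 3292 − 4550.333333 = -1258.333333
Syy = Σy² − (Σy)²/n = 7507 − 5828.166667 = 1678.833333
r = Sxy/√(Sxx·Syy) = -1258.333333/√(1892604.777778) = -1258.333333/1375.719731 = -0.914673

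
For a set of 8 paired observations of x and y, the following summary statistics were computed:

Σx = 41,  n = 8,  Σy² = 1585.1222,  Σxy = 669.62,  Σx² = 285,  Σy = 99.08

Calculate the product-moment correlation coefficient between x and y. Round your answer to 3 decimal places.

0.988

Sxx = Σx² − (Σx)²/n = 285 − 210.125 = 74.875
Sxy = Σxy − (Σx)(Σy)/n = 669.62 − 507.785 = 161.835
Syy = Σy² − (Σy)²/n = 1585.1222 − 1227.1058 = 358.0164
r = Sxy/√(Sxx·Syy) = 161.835/√(26806.47795) = 161.835/163.726839 = 0.988445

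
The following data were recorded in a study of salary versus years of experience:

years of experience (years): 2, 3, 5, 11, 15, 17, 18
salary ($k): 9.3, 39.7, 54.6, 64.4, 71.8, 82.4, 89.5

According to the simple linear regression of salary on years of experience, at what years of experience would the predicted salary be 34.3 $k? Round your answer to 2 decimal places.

n = 7, Σx = 71, Σy = 411.7, Σxy = 5207.9, Σx² = 997
Sxx = Σx² − (Σx)²/n = 997 − 720.142857 = 276.857143
Sxy = Σxy − (Σx)(Σy)/n = 5207.9 − 4175.814286 = 1032.085714
b = Sxy/Sxx = 1032.085714/276.857143 = 3.727864
a = ȳ − b·x̄ = 58.814286 − 3.727864·10.142857 = 21.003096
Set a + b·x = 34.3: x = (34.3 − 21.003096) / 3.727864 = 3.566896

3.57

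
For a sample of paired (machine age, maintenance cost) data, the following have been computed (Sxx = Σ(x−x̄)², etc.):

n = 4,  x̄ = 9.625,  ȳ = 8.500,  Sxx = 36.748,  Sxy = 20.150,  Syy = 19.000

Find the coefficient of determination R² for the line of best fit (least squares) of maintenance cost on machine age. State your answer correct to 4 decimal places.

R² = Sxy²/(Sxx·Syy) = (20.15)²/(36.748·19) = 0.581518

0.5815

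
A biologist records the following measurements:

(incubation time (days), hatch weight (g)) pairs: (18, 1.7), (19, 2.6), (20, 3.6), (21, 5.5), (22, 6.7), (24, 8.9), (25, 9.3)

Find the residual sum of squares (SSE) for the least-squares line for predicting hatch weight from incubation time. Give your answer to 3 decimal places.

0.793

n = 7, Σx = 149, Σy = 38.3, Σxy = 861, Σx² = 3211, Σy² = 263.45
Sxx = Σx² − (Σx)²/n = 3211 − 3171.571429 = 39.428571
Sxy = Σxy − (Σx)(Σy)/n = 861 − 815.242857 = 45.757143
Syy = Σy² − (Σy)²/n = 263.45 − 209.555714 = 53.894286
b = Sxy/Sxx = 45.757143/39.428571 = 1.160507
SSE = Syy − b·Sxy = 53.894286 − 1.160507·45.757143 = 0.792790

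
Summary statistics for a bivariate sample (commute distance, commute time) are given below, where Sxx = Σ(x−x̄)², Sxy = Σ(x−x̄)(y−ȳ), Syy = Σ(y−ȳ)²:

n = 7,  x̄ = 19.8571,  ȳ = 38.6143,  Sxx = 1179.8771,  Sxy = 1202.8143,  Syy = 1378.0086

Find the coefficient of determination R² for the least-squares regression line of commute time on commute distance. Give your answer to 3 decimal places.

R² = Sxy²/(Sxx·Syy) = (1202.8143)²/(1179.8771·1378.0086) = 0.889833

0.890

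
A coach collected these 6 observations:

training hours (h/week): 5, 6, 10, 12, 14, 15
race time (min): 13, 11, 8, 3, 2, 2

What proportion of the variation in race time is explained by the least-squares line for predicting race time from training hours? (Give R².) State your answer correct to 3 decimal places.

n = 6, Σx = 62, Σy = 39, Σxy = 305, Σx² = 726, Σy² = 371
Sxx = Σx² − (Σx)²/n = 726 − 640.666667 = 85.333333
Sxy = Σxy − (Σx)(Σy)/n = 305 − 403 = -98
Syy = Σy² − (Σy)²/n = 371 − 253.5 = 117.5
R² = Sxy²/(Sxx·Syy) = (-98)²/(85.333333·117.5) = 0.957846

0.958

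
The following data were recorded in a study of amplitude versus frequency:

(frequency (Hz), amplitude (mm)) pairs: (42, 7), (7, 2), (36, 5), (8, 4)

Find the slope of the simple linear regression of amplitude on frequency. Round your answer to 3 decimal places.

0.100

n = 4, Σx = 93, Σy = 18, Σxy = 520, Σx² = 3173
Sxx = Σx² − (Σx)²/n = 3173 − 2162.25 = 1010.75
Sxy = Σxy − (Σx)(Σy)/n = 520 − 418.5 = 101.5
b = Sxy/Sxx = 101.5/1010.75 = 0.100420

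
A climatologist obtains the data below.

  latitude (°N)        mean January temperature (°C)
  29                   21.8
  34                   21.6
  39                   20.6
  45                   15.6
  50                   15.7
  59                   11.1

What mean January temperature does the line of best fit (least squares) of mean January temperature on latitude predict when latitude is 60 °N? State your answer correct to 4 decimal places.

n = 6, Σx = 256, Σy = 106.4, Σxy = 4311.9, Σx² = 11524
Sxx = Σx² − (Σx)²/n = 11524 − 10922.666667 = 601.333333
Sxy = Σxy − (Σx)(Σy)/n = 4311.9 − 4539.733333 = -227.833333
b = Sxy/Sxx = -227.833333/601.333333 = -0.378880
a = ȳ − b·x̄ = 17.733333 − (-0.378880)·42.666667 = 33.898891
ŷ(60) = a + b·60 = 33.898891 + (-0.378880)·60 = 11.166075

11.1661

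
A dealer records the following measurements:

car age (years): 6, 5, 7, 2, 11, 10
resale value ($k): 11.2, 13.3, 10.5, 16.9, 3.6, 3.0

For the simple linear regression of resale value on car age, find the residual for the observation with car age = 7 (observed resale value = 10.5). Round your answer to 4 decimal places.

1.0210

n = 6, Σx = 41, Σy = 58.5, Σxy = 310.6, Σx² = 335
Sxx = Σx² − (Σx)²/n = 335 − 280.166667 = 54.833333
Sxy = Σxy − (Σx)(Σy)/n = 310.6 − 399.75 = -89.15
b = Sxy/Sxx = -89.15/54.833333 = -1.625836
a = ȳ − b·x̄ = 9.75 − (-1.625836)·6.833333 = 20.859878
ŷ(7) = 20.859878 + (-1.625836)·7 = 9.479027
residual = y − ŷ = 10.5 − 9.479027 = 1.020973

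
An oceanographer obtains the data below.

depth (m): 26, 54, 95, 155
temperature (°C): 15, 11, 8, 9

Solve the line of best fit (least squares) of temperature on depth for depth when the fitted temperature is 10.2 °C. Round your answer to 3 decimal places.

n = 4, Σx = 330, Σy = 43, Σxy = 3139, Σx² = 36642
Sxx = Σx² − (Σx)²/n = 36642 − 27225 = 9417
Sxy = Σxy − (Σx)(Σy)/n = 3139 − 3547.5 = -408.5
b = Sxy/Sxx = -408.5/9417 = -0.043379
a = ȳ − b·x̄ = 10.75 − (-0.043379)·82.5 = 14.328767
Set a + b·x = 10.2: x = (10.2 − 14.328767) / (-0.043379) = 95.178947

95.179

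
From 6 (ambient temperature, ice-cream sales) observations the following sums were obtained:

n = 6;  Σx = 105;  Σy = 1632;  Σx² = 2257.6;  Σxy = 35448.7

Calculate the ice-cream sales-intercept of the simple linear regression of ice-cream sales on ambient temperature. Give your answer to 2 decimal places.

Sxx = Σx² − (Σx)²/n = 2257.6 − 1837.5 = 420.1
Sxy = Σxy − (Σx)(Σy)/n = 35448.7 − 28560 = 6888.7
b = Sxy/Sxx = 6888.7/420.1 = 16.397762
a = ȳ − b·x̄ = 272 − 16.397762·17.5 = -14.960843

-14.96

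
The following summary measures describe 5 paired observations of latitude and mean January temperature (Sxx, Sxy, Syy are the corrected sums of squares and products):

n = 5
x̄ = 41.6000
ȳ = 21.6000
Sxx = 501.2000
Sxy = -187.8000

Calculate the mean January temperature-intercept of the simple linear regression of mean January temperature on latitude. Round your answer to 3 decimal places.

b = Sxy/Sxx = -187.8/501.2 = -0.374701
a = ȳ − b·x̄ = 21.6 − (-0.374701)·41.6 = 37.187550

37.188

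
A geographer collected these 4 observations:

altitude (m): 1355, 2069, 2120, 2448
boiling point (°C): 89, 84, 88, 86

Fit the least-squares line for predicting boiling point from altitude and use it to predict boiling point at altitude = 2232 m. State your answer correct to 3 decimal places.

86.078

n = 4, Σx = 7992, Σy = 347, Σxy = 691479, Σx² = 16603890
Sxx = Σx² − (Σx)²/n = 16603890 − 15968016 = 635874
Sxy = Σxy − (Σx)(Σy)/n = 691479 − 693306 = -1827
b = Sxy/Sxx = -1827/635874 = -0.002873
a = ȳ − b·x̄ = 86.75 − (-0.002873)·1998 = 92.490675
ŷ(2232) = a + b·2232 = 92.490675 + (-0.002873)·2232 = 86.077669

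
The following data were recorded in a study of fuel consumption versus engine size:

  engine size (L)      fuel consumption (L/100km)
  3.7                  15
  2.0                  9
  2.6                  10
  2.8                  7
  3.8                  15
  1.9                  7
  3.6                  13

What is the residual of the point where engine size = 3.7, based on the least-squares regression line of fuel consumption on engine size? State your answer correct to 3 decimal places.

n = 7, Σx = 20.4, Σy = 76, Σxy = 236.2, Σx² = 63.3
Sxx = Σx² − (Σx)²/n = 63.3 − 59.451429 = 3.848571
Sxy = Σxy − (Σx)(Σy)/n = 236.2 − 221.485714 = 14.714286
b = Sxy/Sxx = 14.714286/3.848571 = 3.823311
a = ȳ − b·x̄ = 10.857143 − 3.823311·2.914286 = -0.285078
ŷ(3.7) = -0.285078 + 3.823311·3.7 = 13.861173
residual = y − ŷ = 15 − 13.861173 = 1.138827

1.139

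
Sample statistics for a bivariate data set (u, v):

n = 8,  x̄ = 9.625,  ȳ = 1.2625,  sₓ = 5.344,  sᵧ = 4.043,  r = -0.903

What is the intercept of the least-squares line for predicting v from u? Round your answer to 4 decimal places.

b = r · sᵧ/sₓ = -0.903 · 4.043/5.344 = -0.683164
a = ȳ − b·x̄ = 1.2625 − (-0.683164)·9.625 = 7.837955

7.8380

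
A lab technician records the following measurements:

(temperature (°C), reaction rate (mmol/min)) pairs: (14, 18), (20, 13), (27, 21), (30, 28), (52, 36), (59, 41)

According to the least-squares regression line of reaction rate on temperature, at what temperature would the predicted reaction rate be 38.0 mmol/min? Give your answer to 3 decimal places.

54.269

n = 6, Σx = 202, Σy = 157, Σxy = 6210, Σx² = 8410
Sxx = Σx² − (Σx)²/n = 8410 − 6800.666667 = 1609.333333
Sxy = Σxy − (Σx)(Σy)/n = 6210 − 5285.666667 = 924.333333
b = Sxy/Sxx = 924.333333/1609.333333 = 0.574358
a = ȳ − b·x̄ = 26.166667 − 0.574358·33.666667 = 6.829950
Set a + b·x = 38.0: x = (38.0 − 6.829950) / 0.574358 = 54.269383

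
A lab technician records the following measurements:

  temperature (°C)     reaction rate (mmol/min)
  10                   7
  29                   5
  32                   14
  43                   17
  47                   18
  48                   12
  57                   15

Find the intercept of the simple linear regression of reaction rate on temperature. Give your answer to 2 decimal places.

n = 7, Σx = 266, Σy = 88, Σxy = 3671, Σx² = 11576
Sxx = Σx² − (Σx)²/n = 11576 − 10108 = 1468
Sxy = Σxy − (Σx)(Σy)/n = 3671 − 3344 = 327
b = Sxy/Sxx = 327/1468 = 0.222752
a = ȳ − b·x̄ = 12.571429 − 0.222752·38 = 4.106851

4.11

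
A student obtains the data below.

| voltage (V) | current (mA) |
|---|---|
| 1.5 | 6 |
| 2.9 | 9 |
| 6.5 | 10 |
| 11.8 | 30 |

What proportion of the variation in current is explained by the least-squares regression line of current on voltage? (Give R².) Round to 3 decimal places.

0.882

n = 4, Σx = 22.7, Σy = 55, Σxy = 454.1, Σx² = 192.15, Σy² = 1117
Sxx = Σx² − (Σx)²/n = 192.15 − 128.8225 = 63.3275
Sxy = Σxy − (Σx)(Σy)/n = 454.1 − 312.125 = 141.975
Syy = Σy² − (Σy)²/n = 1117 − 756.25 = 360.75
R² = Sxy²/(Sxx·Syy) = (141.975)²/(63.3275·360.75) = 0.882318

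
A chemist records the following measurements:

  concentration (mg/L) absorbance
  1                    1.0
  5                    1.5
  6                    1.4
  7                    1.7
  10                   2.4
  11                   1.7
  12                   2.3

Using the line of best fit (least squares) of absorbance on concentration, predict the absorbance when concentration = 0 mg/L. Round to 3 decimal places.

n = 7, Σx = 52, Σy = 12, Σxy = 99.1, Σx² = 476
Sxx = Σx² − (Σx)²/n = 476 − 386.285714 = 89.714286
Sxy = Σxy − (Σx)(Σy)/n = 99.1 − 89.142857 = 9.957143
b = Sxy/Sxx = 9.957143/89.714286 = 0.110987
a = ȳ − b·x̄ = 1.714286 − 0.110987·7.428571 = 0.889809
ŷ(0) = a + b·0 = 0.889809 + 0.110987·0 = 0.889809

0.890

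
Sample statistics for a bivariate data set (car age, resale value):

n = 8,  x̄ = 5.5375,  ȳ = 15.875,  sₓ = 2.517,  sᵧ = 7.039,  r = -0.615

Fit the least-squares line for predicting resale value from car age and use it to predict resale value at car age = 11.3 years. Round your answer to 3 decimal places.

b = r · sᵧ/sₓ = -0.615 · 7.039/2.517 = -1.719899
a = ȳ − b·x̄ = 15.875 − (-1.719899)·5.5375 = 25.398939
ŷ(11.3) = a + b·11.3 = 25.398939 + (-1.719899)·11.3 = 5.964084

5.964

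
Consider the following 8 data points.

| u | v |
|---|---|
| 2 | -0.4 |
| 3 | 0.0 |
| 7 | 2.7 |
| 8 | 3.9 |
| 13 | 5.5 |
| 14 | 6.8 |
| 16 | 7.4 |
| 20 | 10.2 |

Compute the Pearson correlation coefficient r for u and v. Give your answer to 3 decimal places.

0.994

n = 8, Σx = 83, Σy = 36.1, Σxy = 538.4, Σx² = 1147, Σy² = 257.95
Sxx = Σx² − (Σx)²/n = 1147 − 861.125 = 285.875
Sxy = Σxy − (Σx)(Σy)/n = 538.4 − 374.5375 = 163.8625
Syy = Σy² − (Σy)²/n = 257.95 − 162.90125 = 95.04875
r = Sxy/√(Sxx·Syy) = 163.8625/√(27172.061406) = 163.8625/164.839502 = 0.994073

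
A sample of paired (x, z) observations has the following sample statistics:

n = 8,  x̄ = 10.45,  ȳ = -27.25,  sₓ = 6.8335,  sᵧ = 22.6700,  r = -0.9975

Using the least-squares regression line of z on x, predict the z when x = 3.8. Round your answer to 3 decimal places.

b = r · sᵧ/sₓ = -0.9975 · 22.67/6.8335 = -3.309186
a = ȳ − b·x̄ = -27.25 − (-3.309186)·10.45 = 7.330997
ŷ(3.8) = a + b·3.8 = 7.330997 + (-3.309186)·3.8 = -5.243911

-5.244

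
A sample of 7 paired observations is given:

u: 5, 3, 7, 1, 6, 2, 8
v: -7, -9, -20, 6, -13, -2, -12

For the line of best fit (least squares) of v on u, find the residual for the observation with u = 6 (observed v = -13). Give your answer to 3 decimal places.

-0.973

n = 7, Σx = 32, Σy = -57, Σxy = -374, Σx² = 188
Sxx = Σx² − (Σx)²/n = 188 − 146.285714 = 41.714286
Sxy = Σxy − (Σx)(Σy)/n = -374 − (-260.571429) = -113.428571
b = Sxy/Sxx = -113.428571/41.714286 = -2.719178
a = ȳ − b·x̄ = -8.142857 − (-2.719178)·4.571429 = 4.287671
ŷ(6) = 4.287671 + (-2.719178)·6 = -12.027397
residual = y − ŷ = -13 − (-12.027397) = -0.972603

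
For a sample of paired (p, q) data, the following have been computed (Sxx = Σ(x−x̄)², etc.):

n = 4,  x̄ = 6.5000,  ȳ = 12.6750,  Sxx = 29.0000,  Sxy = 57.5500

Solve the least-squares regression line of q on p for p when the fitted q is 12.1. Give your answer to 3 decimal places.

6.210

b = Sxy/Sxx = 57.55/29 = 1.984483
a = ȳ − b·x̄ = 12.675 − 1.984483·6.5 = -0.224138
Set a + b·x = 12.1: x = (12.1 − (-0.224138)) / 1.984483 = 6.210252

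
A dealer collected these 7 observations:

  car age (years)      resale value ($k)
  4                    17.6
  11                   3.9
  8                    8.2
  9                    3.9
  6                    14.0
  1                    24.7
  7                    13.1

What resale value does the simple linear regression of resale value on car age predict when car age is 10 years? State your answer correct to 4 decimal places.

n = 7, Σx = 46, Σy = 85.4, Σxy = 414.4, Σx² = 368
Sxx = Σx² − (Σx)²/n = 368 − 302.285714 = 65.714286
Sxy = Σxy − (Σx)(Σy)/n = 414.4 − 561.2 = -146.8
b = Sxy/Sxx = -146.8/65.714286 = -2.233913
a = ȳ − b·x̄ = 12.2 − (-2.233913)·6.571429 = 26.88
ŷ(10) = a + b·10 = 26.88 + (-2.233913)·10 = 4.540870

4.5409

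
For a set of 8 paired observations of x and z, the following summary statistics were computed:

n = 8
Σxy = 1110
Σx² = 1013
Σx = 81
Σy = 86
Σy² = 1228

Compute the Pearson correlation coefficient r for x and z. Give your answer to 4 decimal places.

0.9889

Sxx = Σx² − (Σx)²/n = 1013 − 820.125 = 192.875
Sxy = Σxy − (Σx)(Σy)/n = 1110 − 870.75 = 239.25
Syy = Σy² − (Σy)²/n = 1228 − 924.5 = 303.5
r = Sxy/√(Sxx·Syy) = 239.25/√(58537.5625) = 239.25/241.945371 = 0.988860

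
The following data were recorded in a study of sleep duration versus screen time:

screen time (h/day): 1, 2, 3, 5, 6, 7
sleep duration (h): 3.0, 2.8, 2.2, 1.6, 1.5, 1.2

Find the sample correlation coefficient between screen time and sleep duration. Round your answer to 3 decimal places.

-0.986

n = 6, Σx = 24, Σy = 12.3, Σxy = 40.6, Σx² = 124, Σy² = 27.93
Sxx = Σx² − (Σx)²/n = 124 − 96 = 28
Sxy = Σxy − (Σx)(Σy)/n = 40.6 − 49.2 = -8.6
Syy = Σy² − (Σy)²/n = 27.93 − 25.215 = 2.715
r = Sxy/√(Sxx·Syy) = -8.6/√(76.02) = -8.6/8.718945 = -0.986358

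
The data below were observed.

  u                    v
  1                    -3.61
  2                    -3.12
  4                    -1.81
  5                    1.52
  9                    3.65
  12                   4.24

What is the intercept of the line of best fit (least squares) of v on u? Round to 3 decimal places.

n = 6, Σx = 33, Σy = 0.87, Σxy = 74.24, Σx² = 271
Sxx = Σx² − (Σx)²/n = 271 − 181.5 = 89.5
Sxy = Σxy − (Σx)(Σy)/n = 74.24 − 4.785 = 69.455
b = Sxy/Sxx = 69.455/89.5 = 0.776034
a = ȳ − b·x̄ = 0.145 − 0.776034·5.5 = -4.123184

-4.123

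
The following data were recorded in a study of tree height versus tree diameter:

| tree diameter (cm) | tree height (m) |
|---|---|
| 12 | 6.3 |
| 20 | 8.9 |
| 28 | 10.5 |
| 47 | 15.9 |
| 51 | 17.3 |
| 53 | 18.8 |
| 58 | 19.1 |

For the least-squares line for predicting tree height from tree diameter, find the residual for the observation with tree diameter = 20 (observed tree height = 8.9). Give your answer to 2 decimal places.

n = 7, Σx = 269, Σy = 96.8, Σxy = 4281.4, Σx² = 12311
Sxx = Σx² − (Σx)²/n = 12311 − 10337.285714 = 1973.714286
Sxy = Σxy − (Σx)(Σy)/n = 4281.4 − 3719.885714 = 561.514286
b = Sxy/Sxx = 561.514286/1973.714286 = 0.284496
a = ȳ − b·x̄ = 13.828571 − 0.284496·38.428571 = 2.895787
ŷ(20) = 2.895787 + 0.284496·20 = 8.585712
residual = y − ŷ = 8.9 − 8.585712 = 0.314288

0.31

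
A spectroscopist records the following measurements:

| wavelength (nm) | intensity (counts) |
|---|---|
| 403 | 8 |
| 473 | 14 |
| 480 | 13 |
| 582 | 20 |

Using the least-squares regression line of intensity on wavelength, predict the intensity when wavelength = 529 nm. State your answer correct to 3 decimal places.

n = 4, Σx = 1938, Σy = 55, Σxy = 27726, Σx² = 955262
Sxx = Σx² − (Σx)²/n = 955262 − 938961 = 16301
Sxy = Σxy − (Σx)(Σy)/n = 27726 − 26647.5 = 1078.5
b = Sxy/Sxx = 1078.5/16301 = 0.066162
a = ȳ − b·x̄ = 13.75 − 0.066162·484.5 = -18.305288
ŷ(529) = a + b·529 = -18.305288 + 0.066162·529 = 16.694191

16.694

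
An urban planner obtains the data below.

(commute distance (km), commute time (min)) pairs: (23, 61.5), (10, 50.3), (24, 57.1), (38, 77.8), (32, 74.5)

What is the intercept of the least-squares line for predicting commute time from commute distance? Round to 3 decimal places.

37.555

n = 5, Σx = 127, Σy = 321.2, Σxy = 8628.3, Σx² = 3673
Sxx = Σx² − (Σx)²/n = 3673 − 3225.8 = 447.2
Sxy = Σxy − (Σx)(Σy)/n = 8628.3 − 8158.48 = 469.82
b = Sxy/Sxx = 469.82/447.2 = 1.050581
a = ȳ − b·x̄ = 64.24 − 1.050581·25.4 = 37.555233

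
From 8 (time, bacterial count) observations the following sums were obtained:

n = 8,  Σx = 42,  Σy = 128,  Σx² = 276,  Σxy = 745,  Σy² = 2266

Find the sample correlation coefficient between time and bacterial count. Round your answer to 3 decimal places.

0.664

Sxx = Σx² − (Σx)²/n = 276 − 220.5 = 55.5
Sxy = Σxy − (Σx)(Σy)/n = 745 − 672 = 73
Syy = Σy² − (Σy)²/n = 2266 − 2048 = 218
r = Sxy/√(Sxx·Syy) = 73/√(12099) = 73/109.995454 = 0.663664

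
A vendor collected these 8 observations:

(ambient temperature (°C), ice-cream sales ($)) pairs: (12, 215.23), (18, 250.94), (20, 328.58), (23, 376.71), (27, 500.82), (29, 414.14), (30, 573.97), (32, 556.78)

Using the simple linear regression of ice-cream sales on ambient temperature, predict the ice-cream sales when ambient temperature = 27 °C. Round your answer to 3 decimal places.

n = 8, Σx = 191, Σy = 3217.17, Σxy = 82903.87, Σx² = 4891
Sxx = Σx² − (Σx)²/n = 4891 − 4560.125 = 330.875
Sxy = Σxy − (Σx)(Σy)/n = 82903.87 − 76809.93375 = 6093.93625
b = Sxy/Sxx = 6093.93625/330.875 = 18.417639
a = ȳ − b·x̄ = 402.14625 − 18.417639·23.875 = -37.574877
ŷ(27) = a + b·27 = -37.574877 + 18.417639·27 = 459.701371

459.701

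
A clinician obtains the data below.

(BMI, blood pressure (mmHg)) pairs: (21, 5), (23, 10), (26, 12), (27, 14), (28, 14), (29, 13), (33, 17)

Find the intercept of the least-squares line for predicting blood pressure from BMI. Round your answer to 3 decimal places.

n = 7, Σx = 187, Σy = 85, Σxy = 2355, Σx² = 5089
Sxx = Σx² − (Σx)²/n = 5089 − 4995.571429 = 93.428571
Sxy = Σxy − (Σx)(Σy)/n = 2355 − 2270.714286 = 84.285714
b = Sxy/Sxx = 84.285714/93.428571 = 0.902141
a = ȳ − b·x̄ = 12.142857 − 0.902141·26.714286 = -11.957187

-11.957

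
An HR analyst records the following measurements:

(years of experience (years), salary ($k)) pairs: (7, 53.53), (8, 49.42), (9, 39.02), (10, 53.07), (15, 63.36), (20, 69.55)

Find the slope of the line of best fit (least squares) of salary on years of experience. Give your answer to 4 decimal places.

1.7683

n = 6, Σx = 69, Σy = 327.95, Σxy = 3993.35, Σx² = 919
Sxx = Σx² − (Σx)²/n = 919 − 793.5 = 125.5
Sxy = Σxy − (Σx)(Σy)/n = 3993.35 − 3771.425 = 221.925
b = Sxy/Sxx = 221.925/125.5 = 1.768327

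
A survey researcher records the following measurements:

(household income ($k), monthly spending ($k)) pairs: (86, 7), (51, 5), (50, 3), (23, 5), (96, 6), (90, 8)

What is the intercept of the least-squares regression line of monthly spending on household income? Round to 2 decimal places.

2.94

n = 6, Σx = 396, Σy = 34, Σxy = 2418, Σx² = 30342
Sxx = Σx² − (Σx)²/n = 30342 − 26136 = 4206
Sxy = Σxy − (Σx)(Σy)/n = 2418 − 2244 = 174
b = Sxy/Sxx = 174/4206 = 0.041369
a = ȳ − b·x̄ = 5.666667 − 0.041369·66 = 2.936282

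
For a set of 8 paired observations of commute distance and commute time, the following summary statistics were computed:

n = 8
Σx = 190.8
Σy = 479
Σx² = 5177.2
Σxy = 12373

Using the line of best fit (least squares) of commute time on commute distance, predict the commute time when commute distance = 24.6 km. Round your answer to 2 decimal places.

Sxx = Σx² − (Σx)²/n = 5177.2 − 4550.58 = 626.62
Sxy = Σxy − (Σx)(Σy)/n = 12373 − 11424.15 = 948.85
b = Sxy/Sxx = 948.85/626.62 = 1.514235
a = ȳ − b·x̄ = 59.875 − 1.514235·23.85 = 23.760493
ŷ(24.6) = a + b·24.6 = 23.760493 + 1.514235·24.6 = 61.010676

61.01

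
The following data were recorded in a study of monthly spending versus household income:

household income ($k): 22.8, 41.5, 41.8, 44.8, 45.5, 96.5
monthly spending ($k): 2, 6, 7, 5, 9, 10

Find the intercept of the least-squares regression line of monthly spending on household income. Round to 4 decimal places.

n = 6, Σx = 292.9, Σy = 39, Σxy = 2185.7, Σx² = 17378.87
Sxx = Σx² − (Σx)²/n = 17378.87 − 14298.401667 = 3080.468333
Sxy = Σxy − (Σx)(Σy)/n = 2185.7 − 1903.85 = 281.85
b = Sxy/Sxx = 281.85/3080.468333 = 0.091496
a = ȳ − b·x̄ = 6.5 − 0.091496·48.816667 = 2.033479

2.0335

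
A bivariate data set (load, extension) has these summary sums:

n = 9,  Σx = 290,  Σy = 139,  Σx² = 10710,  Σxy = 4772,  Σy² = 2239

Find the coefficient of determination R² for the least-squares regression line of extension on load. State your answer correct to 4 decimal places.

0.6822

Sxx = Σx² − (Σx)²/n = 10710 − 9344.444444 = 1365.555556
Sxy = Σxy − (Σx)(Σy)/n = 4772 − 4478.888889 = 293.111111
Syy = Σy² − (Σy)²/n = 2239 − 2146.777778 = 92.222222
R² = Sxy²/(Sxx·Syy) = (293.111111)²/(1365.555556·92.222222) = 0.682212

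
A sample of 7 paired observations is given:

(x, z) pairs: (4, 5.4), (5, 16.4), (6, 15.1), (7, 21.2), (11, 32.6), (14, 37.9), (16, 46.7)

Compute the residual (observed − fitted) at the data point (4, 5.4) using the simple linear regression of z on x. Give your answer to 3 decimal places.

n = 7, Σx = 63, Σy = 175.3, Σxy = 1979, Σx² = 699
Sxx = Σx² − (Σx)²/n = 699 − 567 = 132
Sxy = Σxy − (Σx)(Σy)/n = 1979 − 1577.7 = 401.3
b = Sxy/Sxx = 401.3/132 = 3.040152
a = ȳ − b·x̄ = 25.042857 − 3.040152·9 = -2.318506
ŷ(4) = -2.318506 + 3.040152·4 = 9.842100
residual = y − ŷ = 5.4 − 9.842100 = -4.442100

-4.442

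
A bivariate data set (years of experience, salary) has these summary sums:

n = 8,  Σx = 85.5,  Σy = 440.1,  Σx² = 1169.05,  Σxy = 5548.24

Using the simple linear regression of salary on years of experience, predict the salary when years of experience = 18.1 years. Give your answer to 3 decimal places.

79.540

Sxx = Σx² − (Σx)²/n = 1169.05 − 913.78125 = 255.26875
Sxy = Σxy − (Σx)(Σy)/n = 5548.24 − 4703.56875 = 844.67125
b = Sxy/Sxx = 844.67125/255.26875 = 3.308949
a = ȳ − b·x̄ = 55.0125 − 3.308949·10.6875 = 19.648109
ŷ(18.1) = a + b·18.1 = 19.648109 + 3.308949·18.1 = 79.540084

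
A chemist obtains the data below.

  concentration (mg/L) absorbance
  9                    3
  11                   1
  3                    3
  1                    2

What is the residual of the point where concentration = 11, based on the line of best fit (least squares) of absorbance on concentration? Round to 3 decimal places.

-0.882

n = 4, Σx = 24, Σy = 9, Σxy = 49, Σx² = 212
Sxx = Σx² − (Σx)²/n = 212 − 144 = 68
Sxy = Σxy − (Σx)(Σy)/n = 49 − 54 = -5
b = Sxy/Sxx = -5/68 = -0.073529
a = ȳ − b·x̄ = 2.25 − (-0.073529)·6 = 2.691176
ŷ(11) = 2.691176 + (-0.073529)·11 = 1.882353
residual = y − ŷ = 1 − 1.882353 = -0.882353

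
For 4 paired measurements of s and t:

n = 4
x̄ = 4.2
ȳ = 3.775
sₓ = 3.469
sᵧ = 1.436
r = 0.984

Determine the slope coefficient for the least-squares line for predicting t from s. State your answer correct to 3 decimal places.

b = r · sᵧ/sₓ = 0.984 · 1.436/3.469 = 0.407329

0.407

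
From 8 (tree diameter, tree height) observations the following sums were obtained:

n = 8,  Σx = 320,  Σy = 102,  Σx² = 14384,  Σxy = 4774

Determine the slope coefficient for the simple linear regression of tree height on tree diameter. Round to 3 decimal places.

0.438

Sxx = Σx² − (Σx)²/n = 14384 − 12800 = 1584
Sxy = Σxy − (Σx)(Σy)/n = 4774 − 4080 = 694
b = Sxy/Sxx = 694/1584 = 0.438131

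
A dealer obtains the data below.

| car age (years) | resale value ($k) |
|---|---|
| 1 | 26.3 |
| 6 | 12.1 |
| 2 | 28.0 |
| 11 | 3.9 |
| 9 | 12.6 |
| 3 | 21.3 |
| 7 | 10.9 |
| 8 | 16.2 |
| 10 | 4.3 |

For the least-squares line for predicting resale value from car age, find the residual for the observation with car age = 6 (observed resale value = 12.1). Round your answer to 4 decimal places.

-3.7192

n = 9, Σx = 57, Σy = 135.6, Σxy = 624, Σx² = 465
Sxx = Σx² − (Σx)²/n = 465 − 361 = 104
Sxy = Σxy − (Σx)(Σy)/n = 624 − 858.8 = -234.8
b = Sxy/Sxx = -234.8/104 = -2.257692
a = ȳ − b·x̄ = 15.066667 − (-2.257692)·6.333333 = 29.365385
ŷ(6) = 29.365385 + (-2.257692)·6 = 15.819231
residual = y − ŷ = 12.1 − 15.819231 = -3.719231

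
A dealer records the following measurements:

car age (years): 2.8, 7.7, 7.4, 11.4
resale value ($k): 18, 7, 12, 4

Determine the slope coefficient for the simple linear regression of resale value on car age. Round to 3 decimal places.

n = 4, Σx = 29.3, Σy = 41, Σxy = 238.7, Σx² = 251.85
Sxx = Σx² − (Σx)²/n = 251.85 − 214.6225 = 37.2275
Sxy = Σxy − (Σx)(Σy)/n = 238.7 − 300.325 = -61.625
b = Sxy/Sxx = -61.625/37.2275 = -1.655362

-1.655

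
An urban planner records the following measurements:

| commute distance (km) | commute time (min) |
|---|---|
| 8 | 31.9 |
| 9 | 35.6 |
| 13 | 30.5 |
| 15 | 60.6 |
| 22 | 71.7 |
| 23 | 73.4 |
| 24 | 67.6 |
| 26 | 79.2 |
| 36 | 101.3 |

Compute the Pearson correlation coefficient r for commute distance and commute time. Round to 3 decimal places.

n = 9, Σx = 176, Σy = 551.8, Σxy = 12475.1, Σx² = 4100, Σy² = 38520.12
Sxx = Σx² − (Σx)²/n = 4100 − 3441.777778 = 658.222222
Sxy = Σxy − (Σx)(Σy)/n = 12475.1 − 10790.755556 = 1684.344444
Syy = Σy² − (Σy)²/n = 38520.12 − 33831.471111 = 4688.648889
r = Sxy/√(Sxx·Syy) = 1684.344444/√(3086172.890864) = 1684.344444/1756.750663 = 0.958784

0.959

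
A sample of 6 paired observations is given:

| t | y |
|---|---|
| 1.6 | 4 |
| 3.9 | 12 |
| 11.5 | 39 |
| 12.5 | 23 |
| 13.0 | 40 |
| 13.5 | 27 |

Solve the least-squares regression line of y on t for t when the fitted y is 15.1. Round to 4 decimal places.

n = 6, Σx = 56, Σy = 145, Σxy = 1673.7, Σx² = 657.52
Sxx = Σx² − (Σx)²/n = 657.52 − 522.666667 = 134.853333
Sxy = Σxy − (Σx)(Σy)/n = 1673.7 − 1353.333333 = 320.366667
b = Sxy/Sxx = 320.366667/134.853333 = 2.375667
a = ȳ − b·x̄ = 24.166667 − 2.375667·9.333333 = 1.993771
Set a + b·x = 15.1: x = (15.1 − 1.993771) / 2.375667 = 5.516862

5.5169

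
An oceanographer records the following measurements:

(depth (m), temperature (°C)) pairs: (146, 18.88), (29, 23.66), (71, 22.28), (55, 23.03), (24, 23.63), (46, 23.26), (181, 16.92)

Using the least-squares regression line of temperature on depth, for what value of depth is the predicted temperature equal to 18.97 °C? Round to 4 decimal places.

140.4862

n = 7, Σx = 552, Σy = 151.66, Σxy = 10990.75, Σx² = 65676
Sxx = Σx² − (Σx)²/n = 65676 − 43529.142857 = 22146.857143
Sxy = Σxy − (Σx)(Σy)/n = 10990.75 − 11959.474286 = -968.724286
b = Sxy/Sxx = -968.724286/22146.857143 = -0.043741
a = ȳ − b·x̄ = 21.665714 − (-0.043741)·78.857143 = 25.115000
Set a + b·x = 18.97: x = (18.97 − 25.115000) / (-0.043741) = 140.486236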